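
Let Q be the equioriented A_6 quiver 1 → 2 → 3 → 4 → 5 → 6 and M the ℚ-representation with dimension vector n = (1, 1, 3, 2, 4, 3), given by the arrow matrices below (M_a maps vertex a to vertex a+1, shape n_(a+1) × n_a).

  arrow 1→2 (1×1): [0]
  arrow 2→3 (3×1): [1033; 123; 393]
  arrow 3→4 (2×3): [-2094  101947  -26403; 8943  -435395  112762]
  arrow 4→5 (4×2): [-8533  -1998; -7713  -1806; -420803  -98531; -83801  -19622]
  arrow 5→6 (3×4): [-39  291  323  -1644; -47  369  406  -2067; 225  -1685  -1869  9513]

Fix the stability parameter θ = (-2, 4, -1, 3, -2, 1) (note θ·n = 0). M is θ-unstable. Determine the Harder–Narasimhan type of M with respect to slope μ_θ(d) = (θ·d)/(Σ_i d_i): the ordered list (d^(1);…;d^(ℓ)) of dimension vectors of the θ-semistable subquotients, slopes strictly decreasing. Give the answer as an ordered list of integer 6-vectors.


Barcode: M ≅ I[1,1], I[2,3], I[3,6]^2, I[5,5], I[5,6]. HN layers by μ_θ (5 steps, strictly decreasing):
  μ^(1)=3/2; μ^(2)=1; μ^(3)=1/2; μ^(4)=-1; μ^(5)=-2

((0, 1, 1, 0, 0, 0); (0, 0, 0, 0, 0, 3); (0, 0, 0, 2, 2, 0); (0, 0, 2, 0, 0, 0); (1, 0, 0, 0, 2, 0))


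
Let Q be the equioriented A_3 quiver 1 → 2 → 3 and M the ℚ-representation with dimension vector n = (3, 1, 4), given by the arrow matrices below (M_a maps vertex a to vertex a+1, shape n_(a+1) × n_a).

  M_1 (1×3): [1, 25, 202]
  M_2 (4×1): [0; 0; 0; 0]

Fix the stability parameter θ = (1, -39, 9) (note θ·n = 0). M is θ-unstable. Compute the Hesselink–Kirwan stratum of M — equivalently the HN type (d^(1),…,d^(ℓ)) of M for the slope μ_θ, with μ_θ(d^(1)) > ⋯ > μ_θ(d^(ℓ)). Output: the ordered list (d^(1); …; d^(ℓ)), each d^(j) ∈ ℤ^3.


Barcode: M ≅ I[1,1]^2, I[1,2], I[3,3]^4. HN layers by μ_θ (3 steps, strictly decreasing):
  μ^(1)=9; μ^(2)=1; μ^(3)=-19

((0, 0, 4); (2, 0, 0); (1, 1, 0))


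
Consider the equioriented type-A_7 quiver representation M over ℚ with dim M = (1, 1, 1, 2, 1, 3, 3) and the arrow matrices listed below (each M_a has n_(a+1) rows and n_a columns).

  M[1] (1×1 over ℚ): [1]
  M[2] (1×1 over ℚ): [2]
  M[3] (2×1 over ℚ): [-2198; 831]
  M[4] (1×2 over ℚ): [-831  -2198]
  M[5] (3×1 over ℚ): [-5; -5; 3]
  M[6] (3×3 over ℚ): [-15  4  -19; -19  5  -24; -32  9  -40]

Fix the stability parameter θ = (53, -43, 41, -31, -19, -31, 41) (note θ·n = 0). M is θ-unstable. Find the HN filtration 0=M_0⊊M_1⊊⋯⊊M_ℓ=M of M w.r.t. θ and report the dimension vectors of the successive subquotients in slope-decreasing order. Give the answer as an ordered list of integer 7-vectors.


Interval decomposition of M: I[1,4], I[4,7], I[6,7]^2.
HN type (ℓ=4): μ^(1)=41; μ^(2)=5; μ^(3)=-25; μ^(4)=-31

((0, 0, 0, 0, 0, 0, 3); (1, 1, 1, 1, 0, 0, 0); (0, 0, 0, 0, 1, 1, 0); (0, 0, 0, 1, 0, 2, 0))


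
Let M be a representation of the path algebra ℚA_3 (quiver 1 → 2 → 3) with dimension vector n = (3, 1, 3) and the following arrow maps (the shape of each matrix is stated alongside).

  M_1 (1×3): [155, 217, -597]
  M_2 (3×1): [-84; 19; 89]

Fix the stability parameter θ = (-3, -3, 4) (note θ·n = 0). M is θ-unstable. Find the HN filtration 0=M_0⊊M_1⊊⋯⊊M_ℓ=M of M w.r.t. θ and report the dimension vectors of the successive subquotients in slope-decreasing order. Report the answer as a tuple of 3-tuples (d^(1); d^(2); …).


Barcode: M ≅ I[1,1]^2, I[1,3], I[3,3]^2. HN layers by μ_θ (2 steps, strictly decreasing):
  μ^(1)=4; μ^(2)=-3

((0, 0, 3); (3, 1, 0))


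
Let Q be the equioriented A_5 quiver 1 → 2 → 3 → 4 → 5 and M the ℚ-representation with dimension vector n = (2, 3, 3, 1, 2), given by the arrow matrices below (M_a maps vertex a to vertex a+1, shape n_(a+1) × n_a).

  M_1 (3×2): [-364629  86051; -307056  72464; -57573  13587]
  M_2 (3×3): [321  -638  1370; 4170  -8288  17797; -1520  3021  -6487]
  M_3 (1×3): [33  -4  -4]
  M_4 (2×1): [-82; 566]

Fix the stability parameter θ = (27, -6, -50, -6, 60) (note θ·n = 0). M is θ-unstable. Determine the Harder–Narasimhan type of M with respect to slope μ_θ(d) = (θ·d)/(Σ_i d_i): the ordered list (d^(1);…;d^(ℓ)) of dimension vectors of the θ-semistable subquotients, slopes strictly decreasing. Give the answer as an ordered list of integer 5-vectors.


Interval decomposition of M: I[1,1], I[1,5], I[2,3]^2, I[5,5].
HN type (ℓ=5): μ^(1)=60; μ^(2)=27; μ^(3)=-6; μ^(4)=-29/3; μ^(5)=-28

((0, 0, 0, 0, 2); (1, 0, 0, 0, 0); (0, 0, 0, 1, 0); (1, 1, 1, 0, 0); (0, 2, 2, 0, 0))


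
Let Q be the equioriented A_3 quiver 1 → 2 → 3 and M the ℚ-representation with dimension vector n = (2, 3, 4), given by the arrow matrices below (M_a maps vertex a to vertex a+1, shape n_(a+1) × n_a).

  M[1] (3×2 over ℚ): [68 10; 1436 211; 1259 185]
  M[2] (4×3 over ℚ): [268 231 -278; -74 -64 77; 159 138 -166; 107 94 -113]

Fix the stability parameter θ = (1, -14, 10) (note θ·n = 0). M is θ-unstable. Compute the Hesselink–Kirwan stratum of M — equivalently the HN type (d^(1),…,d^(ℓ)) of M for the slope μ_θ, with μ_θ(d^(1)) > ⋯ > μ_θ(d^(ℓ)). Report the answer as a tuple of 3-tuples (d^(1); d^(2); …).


Interval decomposition of M: I[1,3]^2, I[2,3], I[3,3].
HN type (ℓ=3): μ^(1)=10; μ^(2)=-13/2; μ^(3)=-14

((0, 0, 4); (2, 2, 0); (0, 1, 0))


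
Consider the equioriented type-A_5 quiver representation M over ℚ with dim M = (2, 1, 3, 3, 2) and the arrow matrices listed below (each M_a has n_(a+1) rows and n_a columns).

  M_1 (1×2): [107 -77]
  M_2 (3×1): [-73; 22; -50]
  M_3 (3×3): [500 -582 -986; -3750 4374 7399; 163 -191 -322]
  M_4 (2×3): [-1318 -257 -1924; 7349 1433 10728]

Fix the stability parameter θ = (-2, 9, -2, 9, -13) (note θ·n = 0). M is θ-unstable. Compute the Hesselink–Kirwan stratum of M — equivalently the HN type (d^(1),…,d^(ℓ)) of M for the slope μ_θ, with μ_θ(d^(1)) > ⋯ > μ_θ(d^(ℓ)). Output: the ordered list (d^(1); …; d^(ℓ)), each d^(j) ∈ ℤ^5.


Via rank(M_{q-1}∘⋯∘M_p): M ≅ I[1,1], I[1,4], I[3,5]^2.
μ_θ-semistable layers: μ^(1)=9; μ^(2)=7/2; μ^(3)=-2

((0, 0, 0, 1, 0); (0, 1, 1, 0, 0); (2, 0, 2, 2, 2))


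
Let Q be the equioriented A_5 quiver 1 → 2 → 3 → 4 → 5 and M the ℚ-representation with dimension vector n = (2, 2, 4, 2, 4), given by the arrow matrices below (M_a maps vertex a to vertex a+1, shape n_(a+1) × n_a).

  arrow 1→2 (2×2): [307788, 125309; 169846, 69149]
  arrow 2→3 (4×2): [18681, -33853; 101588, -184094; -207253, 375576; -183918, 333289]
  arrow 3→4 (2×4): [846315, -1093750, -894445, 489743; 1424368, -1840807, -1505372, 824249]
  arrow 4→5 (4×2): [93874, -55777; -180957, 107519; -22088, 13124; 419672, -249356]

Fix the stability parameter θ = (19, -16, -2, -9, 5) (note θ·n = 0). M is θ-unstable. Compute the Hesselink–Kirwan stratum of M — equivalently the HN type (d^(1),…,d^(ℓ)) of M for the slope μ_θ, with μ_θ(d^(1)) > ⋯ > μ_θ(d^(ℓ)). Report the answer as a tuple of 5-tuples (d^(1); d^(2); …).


Barcode: M ≅ I[1,5]^2, I[3,3]^2, I[5,5]^2. HN layers by μ_θ (2 steps, strictly decreasing):
  μ^(1)=5; μ^(2)=-2

((0, 0, 0, 0, 4); (2, 2, 4, 2, 0))


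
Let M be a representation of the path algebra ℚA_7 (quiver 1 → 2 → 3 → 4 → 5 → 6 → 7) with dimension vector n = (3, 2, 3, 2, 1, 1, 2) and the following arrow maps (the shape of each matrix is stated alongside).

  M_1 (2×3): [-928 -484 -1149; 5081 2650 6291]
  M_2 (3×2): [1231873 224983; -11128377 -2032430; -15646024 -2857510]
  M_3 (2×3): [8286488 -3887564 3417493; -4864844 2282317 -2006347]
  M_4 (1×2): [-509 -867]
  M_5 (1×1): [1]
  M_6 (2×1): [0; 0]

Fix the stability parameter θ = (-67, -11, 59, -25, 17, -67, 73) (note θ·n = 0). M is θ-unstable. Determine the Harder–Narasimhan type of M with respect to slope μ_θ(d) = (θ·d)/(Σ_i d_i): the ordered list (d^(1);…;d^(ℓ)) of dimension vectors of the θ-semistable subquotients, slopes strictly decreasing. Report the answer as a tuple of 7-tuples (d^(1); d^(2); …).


Via rank(M_{q-1}∘⋯∘M_p): M ≅ I[1,1], I[1,4], I[1,6], I[3,3], I[7,7]^2.
μ_θ-semistable layers: μ^(1)=73; μ^(2)=59; μ^(3)=17; μ^(4)=-4; μ^(5)=-11; μ^(6)=-67

((0, 0, 0, 0, 0, 0, 2); (0, 0, 1, 0, 0, 0, 0); (0, 0, 1, 1, 0, 0, 0); (0, 0, 1, 1, 1, 1, 0); (0, 2, 0, 0, 0, 0, 0); (3, 0, 0, 0, 0, 0, 0))


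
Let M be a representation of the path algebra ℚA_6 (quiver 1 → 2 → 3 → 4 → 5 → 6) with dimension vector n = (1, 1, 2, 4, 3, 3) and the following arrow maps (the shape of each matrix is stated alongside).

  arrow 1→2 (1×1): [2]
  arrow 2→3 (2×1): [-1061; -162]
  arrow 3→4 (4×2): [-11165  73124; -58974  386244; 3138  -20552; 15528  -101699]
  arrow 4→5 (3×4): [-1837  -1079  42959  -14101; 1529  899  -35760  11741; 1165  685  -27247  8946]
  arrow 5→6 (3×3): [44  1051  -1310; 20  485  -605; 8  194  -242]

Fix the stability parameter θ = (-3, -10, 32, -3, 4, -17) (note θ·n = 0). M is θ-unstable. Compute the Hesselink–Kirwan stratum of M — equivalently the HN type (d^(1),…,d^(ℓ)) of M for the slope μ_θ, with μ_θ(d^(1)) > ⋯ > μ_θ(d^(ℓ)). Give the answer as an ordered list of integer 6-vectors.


Interval decomposition of M: I[1,6], I[3,6], I[4,4], I[4,5], I[6,6].
HN type (ℓ=4): μ^(1)=4; μ^(2)=-3; μ^(3)=-13/2; μ^(4)=-17

((0, 0, 2, 2, 3, 2); (0, 0, 0, 2, 0, 0); (1, 1, 0, 0, 0, 0); (0, 0, 0, 0, 0, 1))


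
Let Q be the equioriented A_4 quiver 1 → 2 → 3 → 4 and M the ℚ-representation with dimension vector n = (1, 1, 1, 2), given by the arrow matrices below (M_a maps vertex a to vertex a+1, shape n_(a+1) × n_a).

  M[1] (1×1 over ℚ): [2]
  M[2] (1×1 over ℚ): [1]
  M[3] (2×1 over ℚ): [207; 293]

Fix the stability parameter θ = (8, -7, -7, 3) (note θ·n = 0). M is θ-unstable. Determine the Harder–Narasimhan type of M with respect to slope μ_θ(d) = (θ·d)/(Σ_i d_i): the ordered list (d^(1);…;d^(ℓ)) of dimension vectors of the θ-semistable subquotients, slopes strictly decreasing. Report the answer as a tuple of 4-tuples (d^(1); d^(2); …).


Via rank(M_{q-1}∘⋯∘M_p): M ≅ I[1,4], I[4,4].
μ_θ-semistable layers: μ^(1)=3; μ^(2)=-2

((0, 0, 0, 2); (1, 1, 1, 0))


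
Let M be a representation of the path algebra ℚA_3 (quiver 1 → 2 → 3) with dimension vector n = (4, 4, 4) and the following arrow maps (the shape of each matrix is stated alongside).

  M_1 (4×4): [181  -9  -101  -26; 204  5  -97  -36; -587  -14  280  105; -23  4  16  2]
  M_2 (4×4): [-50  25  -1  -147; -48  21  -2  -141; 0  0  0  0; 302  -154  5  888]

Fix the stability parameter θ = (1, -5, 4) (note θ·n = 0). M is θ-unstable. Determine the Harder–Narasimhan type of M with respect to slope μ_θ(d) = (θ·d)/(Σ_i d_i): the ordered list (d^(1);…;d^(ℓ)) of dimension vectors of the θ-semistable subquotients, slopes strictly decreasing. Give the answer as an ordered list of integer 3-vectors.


Interval decomposition of M: I[1,2]^2, I[1,3]^2, I[3,3]^2.
HN type (ℓ=2): μ^(1)=4; μ^(2)=-2

((0, 0, 4); (4, 4, 0))


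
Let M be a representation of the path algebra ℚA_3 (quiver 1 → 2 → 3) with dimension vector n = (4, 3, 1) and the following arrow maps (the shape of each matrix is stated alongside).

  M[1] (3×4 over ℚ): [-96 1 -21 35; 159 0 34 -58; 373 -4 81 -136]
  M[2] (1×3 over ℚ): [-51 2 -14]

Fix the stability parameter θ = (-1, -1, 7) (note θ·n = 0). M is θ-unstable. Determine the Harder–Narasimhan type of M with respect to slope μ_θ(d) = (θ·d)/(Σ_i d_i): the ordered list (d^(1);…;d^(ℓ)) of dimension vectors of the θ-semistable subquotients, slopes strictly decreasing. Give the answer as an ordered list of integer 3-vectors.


Via rank(M_{q-1}∘⋯∘M_p): M ≅ I[1,1], I[1,2]^2, I[1,3].
μ_θ-semistable layers: μ^(1)=7; μ^(2)=-1

((0, 0, 1); (4, 3, 0))


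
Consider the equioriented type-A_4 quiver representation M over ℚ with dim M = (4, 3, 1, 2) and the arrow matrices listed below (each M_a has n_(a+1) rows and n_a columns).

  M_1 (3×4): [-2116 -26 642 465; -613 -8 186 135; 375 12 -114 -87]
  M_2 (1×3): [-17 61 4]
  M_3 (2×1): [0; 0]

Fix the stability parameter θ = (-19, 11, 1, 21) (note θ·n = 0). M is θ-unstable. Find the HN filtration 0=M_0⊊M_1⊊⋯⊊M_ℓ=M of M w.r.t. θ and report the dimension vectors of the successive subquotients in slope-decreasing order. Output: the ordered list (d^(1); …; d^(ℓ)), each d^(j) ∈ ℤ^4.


Barcode: M ≅ I[1,1]^2, I[1,2], I[1,3], I[2,2], I[4,4]^2. HN layers by μ_θ (4 steps, strictly decreasing):
  μ^(1)=21; μ^(2)=11; μ^(3)=6; μ^(4)=-19

((0, 0, 0, 2); (0, 2, 0, 0); (0, 1, 1, 0); (4, 0, 0, 0))


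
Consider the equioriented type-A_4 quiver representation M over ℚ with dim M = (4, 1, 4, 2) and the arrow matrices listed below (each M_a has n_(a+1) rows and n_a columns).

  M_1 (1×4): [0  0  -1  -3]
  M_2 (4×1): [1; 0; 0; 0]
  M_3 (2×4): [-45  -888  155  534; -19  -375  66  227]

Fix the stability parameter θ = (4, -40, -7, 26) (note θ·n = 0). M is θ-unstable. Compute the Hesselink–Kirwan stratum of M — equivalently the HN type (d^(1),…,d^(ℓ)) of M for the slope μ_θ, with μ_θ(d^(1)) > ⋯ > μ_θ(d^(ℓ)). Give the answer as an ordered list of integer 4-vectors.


Barcode: M ≅ I[1,1]^3, I[1,4], I[3,3]^2, I[3,4]. HN layers by μ_θ (4 steps, strictly decreasing):
  μ^(1)=26; μ^(2)=4; μ^(3)=-7; μ^(4)=-18

((0, 0, 0, 2); (3, 0, 0, 0); (0, 0, 4, 0); (1, 1, 0, 0))


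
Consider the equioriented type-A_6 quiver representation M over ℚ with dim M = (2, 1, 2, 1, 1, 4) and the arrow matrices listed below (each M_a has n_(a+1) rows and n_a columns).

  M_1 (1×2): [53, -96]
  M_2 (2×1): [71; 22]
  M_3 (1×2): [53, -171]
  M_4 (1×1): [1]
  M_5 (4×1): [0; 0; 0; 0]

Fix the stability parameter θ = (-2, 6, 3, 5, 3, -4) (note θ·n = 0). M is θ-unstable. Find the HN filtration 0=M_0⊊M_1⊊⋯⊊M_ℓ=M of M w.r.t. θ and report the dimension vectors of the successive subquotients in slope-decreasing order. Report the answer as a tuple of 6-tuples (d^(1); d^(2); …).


Via rank(M_{q-1}∘⋯∘M_p): M ≅ I[1,1], I[1,5], I[3,3], I[6,6]^4.
μ_θ-semistable layers: μ^(1)=17/4; μ^(2)=3; μ^(3)=-2; μ^(4)=-4

((0, 1, 1, 1, 1, 0); (0, 0, 1, 0, 0, 0); (2, 0, 0, 0, 0, 0); (0, 0, 0, 0, 0, 4))


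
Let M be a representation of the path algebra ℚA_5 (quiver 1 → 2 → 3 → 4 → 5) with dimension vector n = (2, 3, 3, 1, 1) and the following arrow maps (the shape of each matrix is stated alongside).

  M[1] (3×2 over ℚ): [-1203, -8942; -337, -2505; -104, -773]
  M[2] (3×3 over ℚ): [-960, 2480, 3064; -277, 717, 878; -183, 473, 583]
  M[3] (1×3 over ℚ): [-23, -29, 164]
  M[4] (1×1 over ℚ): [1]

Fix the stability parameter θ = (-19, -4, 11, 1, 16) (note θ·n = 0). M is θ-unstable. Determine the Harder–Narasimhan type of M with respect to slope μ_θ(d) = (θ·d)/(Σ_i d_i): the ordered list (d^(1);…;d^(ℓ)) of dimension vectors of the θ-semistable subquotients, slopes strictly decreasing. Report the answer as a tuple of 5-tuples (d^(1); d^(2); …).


Via rank(M_{q-1}∘⋯∘M_p): M ≅ I[1,2], I[1,5], I[2,3], I[3,3].
μ_θ-semistable layers: μ^(1)=16; μ^(2)=11; μ^(3)=6; μ^(4)=-4; μ^(5)=-19

((0, 0, 0, 0, 1); (0, 0, 2, 0, 0); (0, 0, 1, 1, 0); (0, 3, 0, 0, 0); (2, 0, 0, 0, 0))


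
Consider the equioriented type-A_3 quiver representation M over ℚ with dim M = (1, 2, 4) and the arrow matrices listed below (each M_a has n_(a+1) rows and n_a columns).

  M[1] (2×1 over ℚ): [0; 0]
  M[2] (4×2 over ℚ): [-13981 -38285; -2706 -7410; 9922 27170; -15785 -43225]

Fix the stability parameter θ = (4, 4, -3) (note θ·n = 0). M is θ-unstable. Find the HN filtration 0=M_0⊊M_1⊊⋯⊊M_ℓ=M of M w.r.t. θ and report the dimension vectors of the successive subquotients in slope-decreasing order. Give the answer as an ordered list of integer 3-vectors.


Barcode: M ≅ I[1,1], I[2,2], I[2,3], I[3,3]^3. HN layers by μ_θ (3 steps, strictly decreasing):
  μ^(1)=4; μ^(2)=1/2; μ^(3)=-3

((1, 1, 0); (0, 1, 1); (0, 0, 3))


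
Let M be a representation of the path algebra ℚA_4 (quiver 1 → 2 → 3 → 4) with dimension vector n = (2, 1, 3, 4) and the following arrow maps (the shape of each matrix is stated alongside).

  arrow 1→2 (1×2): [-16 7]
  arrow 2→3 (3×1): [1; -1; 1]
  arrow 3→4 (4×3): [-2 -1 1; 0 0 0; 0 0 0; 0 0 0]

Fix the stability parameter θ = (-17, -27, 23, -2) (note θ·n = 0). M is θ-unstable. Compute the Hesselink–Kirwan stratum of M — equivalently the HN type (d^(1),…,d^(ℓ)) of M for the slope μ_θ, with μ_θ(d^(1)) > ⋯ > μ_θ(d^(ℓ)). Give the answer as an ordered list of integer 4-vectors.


Interval decomposition of M: I[1,1], I[1,3], I[3,3], I[3,4], I[4,4]^3.
HN type (ℓ=5): μ^(1)=23; μ^(2)=21/2; μ^(3)=-2; μ^(4)=-17; μ^(5)=-22

((0, 0, 2, 0); (0, 0, 1, 1); (0, 0, 0, 3); (1, 0, 0, 0); (1, 1, 0, 0))


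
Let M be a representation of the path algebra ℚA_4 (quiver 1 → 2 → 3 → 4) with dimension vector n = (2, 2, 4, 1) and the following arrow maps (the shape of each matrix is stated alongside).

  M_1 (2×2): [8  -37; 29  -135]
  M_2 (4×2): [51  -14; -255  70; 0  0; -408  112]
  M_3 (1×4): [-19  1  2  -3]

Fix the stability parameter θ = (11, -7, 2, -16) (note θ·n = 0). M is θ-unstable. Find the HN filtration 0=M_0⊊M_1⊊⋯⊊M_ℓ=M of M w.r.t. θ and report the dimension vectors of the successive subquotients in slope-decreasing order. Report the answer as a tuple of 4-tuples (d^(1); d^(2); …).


Interval decomposition of M: I[1,2], I[1,3], I[3,3]^2, I[3,4].
HN type (ℓ=2): μ^(1)=2; μ^(2)=-7

((2, 2, 3, 0); (0, 0, 1, 1))


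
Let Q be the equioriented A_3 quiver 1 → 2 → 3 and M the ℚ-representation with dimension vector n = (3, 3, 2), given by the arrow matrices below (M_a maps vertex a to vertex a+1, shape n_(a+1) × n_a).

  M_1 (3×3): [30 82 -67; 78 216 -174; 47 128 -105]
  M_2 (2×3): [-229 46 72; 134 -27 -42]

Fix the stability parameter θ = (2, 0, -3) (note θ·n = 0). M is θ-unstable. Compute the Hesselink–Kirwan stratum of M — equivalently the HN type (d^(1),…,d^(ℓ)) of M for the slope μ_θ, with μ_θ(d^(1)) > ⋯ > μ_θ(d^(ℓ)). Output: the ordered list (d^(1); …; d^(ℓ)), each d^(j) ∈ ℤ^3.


Via rank(M_{q-1}∘⋯∘M_p): M ≅ I[1,1], I[1,2], I[1,3], I[2,3].
μ_θ-semistable layers: μ^(1)=2; μ^(2)=1; μ^(3)=-1/3; μ^(4)=-3/2

((1, 0, 0); (1, 1, 0); (1, 1, 1); (0, 1, 1))


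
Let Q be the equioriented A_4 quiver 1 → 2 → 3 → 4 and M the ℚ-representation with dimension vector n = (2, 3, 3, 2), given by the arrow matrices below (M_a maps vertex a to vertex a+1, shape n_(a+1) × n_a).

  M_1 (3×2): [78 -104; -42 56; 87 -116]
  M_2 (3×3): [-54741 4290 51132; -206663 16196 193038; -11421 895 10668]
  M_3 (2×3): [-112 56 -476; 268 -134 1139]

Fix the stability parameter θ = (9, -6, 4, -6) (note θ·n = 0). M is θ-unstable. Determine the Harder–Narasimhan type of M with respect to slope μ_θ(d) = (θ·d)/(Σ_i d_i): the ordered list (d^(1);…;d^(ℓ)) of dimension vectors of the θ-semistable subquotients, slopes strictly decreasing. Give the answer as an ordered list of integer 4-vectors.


Via rank(M_{q-1}∘⋯∘M_p): M ≅ I[1,1], I[1,3], I[2,3], I[2,4], I[4,4].
μ_θ-semistable layers: μ^(1)=9; μ^(2)=4; μ^(3)=3/2; μ^(4)=-1; μ^(5)=-6

((1, 0, 0, 0); (0, 0, 2, 0); (1, 1, 0, 0); (0, 0, 1, 1); (0, 2, 0, 1))


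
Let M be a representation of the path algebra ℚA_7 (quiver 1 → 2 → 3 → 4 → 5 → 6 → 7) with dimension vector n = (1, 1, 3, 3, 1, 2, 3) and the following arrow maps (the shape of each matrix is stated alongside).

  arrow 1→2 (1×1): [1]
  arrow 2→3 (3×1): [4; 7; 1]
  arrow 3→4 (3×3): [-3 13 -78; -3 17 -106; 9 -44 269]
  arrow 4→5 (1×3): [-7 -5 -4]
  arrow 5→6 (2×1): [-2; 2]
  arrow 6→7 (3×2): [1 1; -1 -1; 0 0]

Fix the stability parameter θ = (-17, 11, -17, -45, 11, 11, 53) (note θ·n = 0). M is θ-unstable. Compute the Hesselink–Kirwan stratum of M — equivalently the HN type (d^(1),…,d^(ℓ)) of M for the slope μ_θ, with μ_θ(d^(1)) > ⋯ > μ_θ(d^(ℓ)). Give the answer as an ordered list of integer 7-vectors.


Via rank(M_{q-1}∘⋯∘M_p): M ≅ I[1,4], I[3,3], I[3,4], I[4,6], I[6,7], I[7,7]^2.
μ_θ-semistable layers: μ^(1)=53; μ^(2)=11; μ^(3)=-17; μ^(4)=-31; μ^(5)=-45

((0, 0, 0, 0, 0, 0, 3); (0, 0, 0, 0, 1, 2, 0); (1, 1, 2, 1, 0, 0, 0); (0, 0, 1, 1, 0, 0, 0); (0, 0, 0, 1, 0, 0, 0))


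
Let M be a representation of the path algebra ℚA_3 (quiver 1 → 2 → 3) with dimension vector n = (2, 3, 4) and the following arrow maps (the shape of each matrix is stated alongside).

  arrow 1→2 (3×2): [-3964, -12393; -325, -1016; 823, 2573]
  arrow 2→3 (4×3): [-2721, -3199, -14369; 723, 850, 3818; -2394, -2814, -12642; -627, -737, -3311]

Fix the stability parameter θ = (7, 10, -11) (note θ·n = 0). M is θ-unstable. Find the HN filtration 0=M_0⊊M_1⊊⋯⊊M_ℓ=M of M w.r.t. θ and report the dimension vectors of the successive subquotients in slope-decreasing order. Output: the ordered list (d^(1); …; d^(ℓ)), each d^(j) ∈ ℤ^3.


Barcode: M ≅ I[1,2], I[1,3], I[2,3], I[3,3]^2. HN layers by μ_θ (5 steps, strictly decreasing):
  μ^(1)=10; μ^(2)=7; μ^(3)=2; μ^(4)=-1/2; μ^(5)=-11

((0, 1, 0); (1, 0, 0); (1, 1, 1); (0, 1, 1); (0, 0, 2))


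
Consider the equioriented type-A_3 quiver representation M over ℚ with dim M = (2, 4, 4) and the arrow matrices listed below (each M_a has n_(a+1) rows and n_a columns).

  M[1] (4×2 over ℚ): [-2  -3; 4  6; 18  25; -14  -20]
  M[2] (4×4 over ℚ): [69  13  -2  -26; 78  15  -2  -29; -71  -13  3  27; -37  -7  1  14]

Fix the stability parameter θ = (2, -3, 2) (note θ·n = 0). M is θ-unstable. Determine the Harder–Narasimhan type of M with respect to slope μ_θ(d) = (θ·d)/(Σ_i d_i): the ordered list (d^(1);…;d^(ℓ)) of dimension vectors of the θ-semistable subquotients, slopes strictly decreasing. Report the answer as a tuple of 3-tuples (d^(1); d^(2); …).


Interval decomposition of M: I[1,3]^2, I[2,3]^2.
HN type (ℓ=3): μ^(1)=2; μ^(2)=-1/2; μ^(3)=-3

((0, 0, 4); (2, 2, 0); (0, 2, 0))


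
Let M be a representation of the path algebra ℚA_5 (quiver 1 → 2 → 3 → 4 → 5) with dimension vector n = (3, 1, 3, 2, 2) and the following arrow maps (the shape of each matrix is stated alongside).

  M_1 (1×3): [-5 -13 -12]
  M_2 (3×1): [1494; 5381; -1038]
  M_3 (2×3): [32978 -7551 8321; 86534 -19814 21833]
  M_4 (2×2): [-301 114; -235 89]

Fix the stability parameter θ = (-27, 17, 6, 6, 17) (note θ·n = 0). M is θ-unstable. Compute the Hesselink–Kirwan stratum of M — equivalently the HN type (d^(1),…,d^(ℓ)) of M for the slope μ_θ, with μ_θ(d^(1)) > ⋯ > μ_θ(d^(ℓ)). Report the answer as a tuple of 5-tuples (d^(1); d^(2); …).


Interval decomposition of M: I[1,1]^2, I[1,5], I[3,3], I[3,5].
HN type (ℓ=4): μ^(1)=17; μ^(2)=29/3; μ^(3)=6; μ^(4)=-27

((0, 0, 0, 0, 2); (0, 1, 1, 1, 0); (0, 0, 2, 1, 0); (3, 0, 0, 0, 0))


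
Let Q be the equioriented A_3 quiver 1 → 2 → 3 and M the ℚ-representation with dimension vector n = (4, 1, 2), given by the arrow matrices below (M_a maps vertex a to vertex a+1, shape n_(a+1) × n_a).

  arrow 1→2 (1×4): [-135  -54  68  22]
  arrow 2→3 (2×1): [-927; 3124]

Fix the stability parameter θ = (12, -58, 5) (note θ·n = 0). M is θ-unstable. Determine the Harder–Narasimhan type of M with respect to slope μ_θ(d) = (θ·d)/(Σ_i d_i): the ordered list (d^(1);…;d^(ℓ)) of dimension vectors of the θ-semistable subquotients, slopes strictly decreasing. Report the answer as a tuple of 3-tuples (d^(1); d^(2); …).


Interval decomposition of M: I[1,1]^3, I[1,3], I[3,3].
HN type (ℓ=3): μ^(1)=12; μ^(2)=5; μ^(3)=-23

((3, 0, 0); (0, 0, 2); (1, 1, 0))


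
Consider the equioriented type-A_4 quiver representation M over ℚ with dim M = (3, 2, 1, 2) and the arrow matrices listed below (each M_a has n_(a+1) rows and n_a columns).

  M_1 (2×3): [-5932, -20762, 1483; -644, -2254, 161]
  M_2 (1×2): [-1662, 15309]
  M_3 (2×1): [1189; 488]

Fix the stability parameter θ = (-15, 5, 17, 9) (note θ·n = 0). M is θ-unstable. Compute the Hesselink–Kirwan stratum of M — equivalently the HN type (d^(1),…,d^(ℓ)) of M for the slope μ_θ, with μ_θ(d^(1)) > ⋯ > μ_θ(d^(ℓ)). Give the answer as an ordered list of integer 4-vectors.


Barcode: M ≅ I[1,1]^2, I[1,4], I[2,2], I[4,4]. HN layers by μ_θ (4 steps, strictly decreasing):
  μ^(1)=13; μ^(2)=9; μ^(3)=5; μ^(4)=-15

((0, 0, 1, 1); (0, 0, 0, 1); (0, 2, 0, 0); (3, 0, 0, 0))


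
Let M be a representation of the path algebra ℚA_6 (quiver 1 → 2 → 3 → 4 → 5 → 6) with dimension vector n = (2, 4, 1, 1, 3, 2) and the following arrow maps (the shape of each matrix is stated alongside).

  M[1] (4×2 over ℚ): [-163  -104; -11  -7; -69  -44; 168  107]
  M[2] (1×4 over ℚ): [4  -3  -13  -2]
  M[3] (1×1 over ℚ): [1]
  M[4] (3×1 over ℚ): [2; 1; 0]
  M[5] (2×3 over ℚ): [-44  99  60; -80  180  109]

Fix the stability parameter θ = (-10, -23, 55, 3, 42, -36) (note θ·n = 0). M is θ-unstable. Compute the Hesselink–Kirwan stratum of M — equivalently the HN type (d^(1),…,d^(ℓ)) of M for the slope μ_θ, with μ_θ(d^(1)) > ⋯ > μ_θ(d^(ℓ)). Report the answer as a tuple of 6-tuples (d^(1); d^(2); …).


Via rank(M_{q-1}∘⋯∘M_p): M ≅ I[1,2], I[1,6], I[2,2]^2, I[5,5], I[5,6].
μ_θ-semistable layers: μ^(1)=42; μ^(2)=16; μ^(3)=3; μ^(4)=-33/2; μ^(5)=-23

((0, 0, 0, 0, 1, 0); (0, 0, 1, 1, 1, 1); (0, 0, 0, 0, 1, 1); (2, 2, 0, 0, 0, 0); (0, 2, 0, 0, 0, 0))


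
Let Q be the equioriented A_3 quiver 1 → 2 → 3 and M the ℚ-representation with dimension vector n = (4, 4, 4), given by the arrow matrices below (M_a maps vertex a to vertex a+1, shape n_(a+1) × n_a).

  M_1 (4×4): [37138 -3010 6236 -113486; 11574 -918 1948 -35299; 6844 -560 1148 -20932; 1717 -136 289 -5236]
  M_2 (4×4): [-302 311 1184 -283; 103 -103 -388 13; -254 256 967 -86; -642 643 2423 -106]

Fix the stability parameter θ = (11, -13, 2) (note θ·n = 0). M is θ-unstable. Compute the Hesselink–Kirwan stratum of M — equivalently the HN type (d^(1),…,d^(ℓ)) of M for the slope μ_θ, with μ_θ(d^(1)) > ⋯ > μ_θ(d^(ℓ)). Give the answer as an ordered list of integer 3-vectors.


Via rank(M_{q-1}∘⋯∘M_p): M ≅ I[1,1], I[1,3]^3, I[2,3].
μ_θ-semistable layers: μ^(1)=11; μ^(2)=2; μ^(3)=-1; μ^(4)=-13

((1, 0, 0); (0, 0, 4); (3, 3, 0); (0, 1, 0))


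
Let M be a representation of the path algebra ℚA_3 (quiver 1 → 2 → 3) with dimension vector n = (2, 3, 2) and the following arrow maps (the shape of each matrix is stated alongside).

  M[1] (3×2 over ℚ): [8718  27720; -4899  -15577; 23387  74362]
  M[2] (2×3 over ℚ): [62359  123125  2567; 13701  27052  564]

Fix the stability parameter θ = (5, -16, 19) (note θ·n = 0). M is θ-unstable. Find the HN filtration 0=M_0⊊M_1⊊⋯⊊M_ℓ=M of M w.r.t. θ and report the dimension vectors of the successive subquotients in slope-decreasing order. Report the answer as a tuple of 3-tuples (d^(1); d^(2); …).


Via rank(M_{q-1}∘⋯∘M_p): M ≅ I[1,3]^2, I[2,2].
μ_θ-semistable layers: μ^(1)=19; μ^(2)=-11/2; μ^(3)=-16

((0, 0, 2); (2, 2, 0); (0, 1, 0))


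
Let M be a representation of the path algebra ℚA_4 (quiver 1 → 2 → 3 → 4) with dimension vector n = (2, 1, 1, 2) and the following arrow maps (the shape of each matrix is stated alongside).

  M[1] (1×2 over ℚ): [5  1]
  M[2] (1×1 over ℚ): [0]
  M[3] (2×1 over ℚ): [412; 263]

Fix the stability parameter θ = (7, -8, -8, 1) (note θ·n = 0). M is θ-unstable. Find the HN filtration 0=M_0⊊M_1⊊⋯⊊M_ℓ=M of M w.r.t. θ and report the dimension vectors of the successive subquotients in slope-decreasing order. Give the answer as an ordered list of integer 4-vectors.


Via rank(M_{q-1}∘⋯∘M_p): M ≅ I[1,1], I[1,2], I[3,4], I[4,4].
μ_θ-semistable layers: μ^(1)=7; μ^(2)=1; μ^(3)=-1/2; μ^(4)=-8

((1, 0, 0, 0); (0, 0, 0, 2); (1, 1, 0, 0); (0, 0, 1, 0))


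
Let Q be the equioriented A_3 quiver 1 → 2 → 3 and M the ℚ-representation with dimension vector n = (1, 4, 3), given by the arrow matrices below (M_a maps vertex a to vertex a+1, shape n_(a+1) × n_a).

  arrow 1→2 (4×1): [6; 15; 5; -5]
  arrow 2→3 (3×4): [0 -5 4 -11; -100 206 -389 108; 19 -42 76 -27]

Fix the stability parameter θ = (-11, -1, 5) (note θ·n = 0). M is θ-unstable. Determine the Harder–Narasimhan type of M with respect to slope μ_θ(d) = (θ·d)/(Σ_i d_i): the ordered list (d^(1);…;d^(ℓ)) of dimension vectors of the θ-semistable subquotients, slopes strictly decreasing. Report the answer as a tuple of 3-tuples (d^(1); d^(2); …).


Interval decomposition of M: I[1,3], I[2,2], I[2,3]^2.
HN type (ℓ=3): μ^(1)=5; μ^(2)=-1; μ^(3)=-11

((0, 0, 3); (0, 4, 0); (1, 0, 0))


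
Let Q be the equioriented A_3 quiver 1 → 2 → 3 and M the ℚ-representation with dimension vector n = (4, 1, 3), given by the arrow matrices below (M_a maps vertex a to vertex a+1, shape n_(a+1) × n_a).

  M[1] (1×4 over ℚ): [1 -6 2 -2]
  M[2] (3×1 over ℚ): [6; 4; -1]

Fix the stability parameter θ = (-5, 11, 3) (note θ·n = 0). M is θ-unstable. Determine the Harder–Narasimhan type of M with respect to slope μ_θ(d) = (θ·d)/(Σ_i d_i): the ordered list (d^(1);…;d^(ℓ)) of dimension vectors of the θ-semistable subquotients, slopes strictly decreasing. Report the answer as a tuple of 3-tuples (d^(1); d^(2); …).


Via rank(M_{q-1}∘⋯∘M_p): M ≅ I[1,1]^3, I[1,3], I[3,3]^2.
μ_θ-semistable layers: μ^(1)=7; μ^(2)=3; μ^(3)=-5

((0, 1, 1); (0, 0, 2); (4, 0, 0))


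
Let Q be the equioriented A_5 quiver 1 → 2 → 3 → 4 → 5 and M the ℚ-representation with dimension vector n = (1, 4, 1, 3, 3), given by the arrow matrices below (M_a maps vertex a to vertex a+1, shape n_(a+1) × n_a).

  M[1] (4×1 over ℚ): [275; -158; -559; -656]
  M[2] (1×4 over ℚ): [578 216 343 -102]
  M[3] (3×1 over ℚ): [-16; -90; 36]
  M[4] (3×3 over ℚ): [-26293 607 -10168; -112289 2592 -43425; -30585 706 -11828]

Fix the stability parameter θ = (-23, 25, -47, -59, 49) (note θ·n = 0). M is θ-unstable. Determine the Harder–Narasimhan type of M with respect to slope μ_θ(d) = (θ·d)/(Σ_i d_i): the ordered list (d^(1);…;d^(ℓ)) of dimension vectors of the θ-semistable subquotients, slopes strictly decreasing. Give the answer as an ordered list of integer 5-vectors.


Interval decomposition of M: I[1,5], I[2,2]^3, I[4,5]^2.
HN type (ℓ=4): μ^(1)=49; μ^(2)=25; μ^(3)=-26; μ^(4)=-59

((0, 0, 0, 0, 3); (0, 3, 0, 0, 0); (1, 1, 1, 1, 0); (0, 0, 0, 2, 0))


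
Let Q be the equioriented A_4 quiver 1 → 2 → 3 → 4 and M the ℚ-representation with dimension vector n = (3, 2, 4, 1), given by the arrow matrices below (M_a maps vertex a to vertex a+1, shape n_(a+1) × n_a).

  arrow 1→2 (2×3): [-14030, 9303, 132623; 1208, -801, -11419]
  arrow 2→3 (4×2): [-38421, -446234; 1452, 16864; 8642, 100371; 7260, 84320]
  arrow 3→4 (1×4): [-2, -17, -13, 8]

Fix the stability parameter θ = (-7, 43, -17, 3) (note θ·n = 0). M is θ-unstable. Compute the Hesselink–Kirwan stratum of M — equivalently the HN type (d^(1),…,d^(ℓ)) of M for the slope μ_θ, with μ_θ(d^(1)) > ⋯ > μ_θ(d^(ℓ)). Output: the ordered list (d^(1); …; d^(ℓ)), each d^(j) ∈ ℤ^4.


Via rank(M_{q-1}∘⋯∘M_p): M ≅ I[1,1], I[1,3], I[1,4], I[3,3]^2.
μ_θ-semistable layers: μ^(1)=13; μ^(2)=29/3; μ^(3)=-7; μ^(4)=-17

((0, 1, 1, 0); (0, 1, 1, 1); (3, 0, 0, 0); (0, 0, 2, 0))


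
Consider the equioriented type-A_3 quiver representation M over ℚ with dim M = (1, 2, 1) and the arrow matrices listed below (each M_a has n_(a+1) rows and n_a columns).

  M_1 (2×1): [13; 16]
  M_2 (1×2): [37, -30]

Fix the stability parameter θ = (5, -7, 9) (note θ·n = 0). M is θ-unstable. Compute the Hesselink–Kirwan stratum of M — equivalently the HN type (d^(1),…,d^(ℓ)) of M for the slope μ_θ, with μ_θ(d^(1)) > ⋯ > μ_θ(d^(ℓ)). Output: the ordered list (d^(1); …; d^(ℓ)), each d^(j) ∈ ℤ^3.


Interval decomposition of M: I[1,3], I[2,2].
HN type (ℓ=3): μ^(1)=9; μ^(2)=-1; μ^(3)=-7

((0, 0, 1); (1, 1, 0); (0, 1, 0))


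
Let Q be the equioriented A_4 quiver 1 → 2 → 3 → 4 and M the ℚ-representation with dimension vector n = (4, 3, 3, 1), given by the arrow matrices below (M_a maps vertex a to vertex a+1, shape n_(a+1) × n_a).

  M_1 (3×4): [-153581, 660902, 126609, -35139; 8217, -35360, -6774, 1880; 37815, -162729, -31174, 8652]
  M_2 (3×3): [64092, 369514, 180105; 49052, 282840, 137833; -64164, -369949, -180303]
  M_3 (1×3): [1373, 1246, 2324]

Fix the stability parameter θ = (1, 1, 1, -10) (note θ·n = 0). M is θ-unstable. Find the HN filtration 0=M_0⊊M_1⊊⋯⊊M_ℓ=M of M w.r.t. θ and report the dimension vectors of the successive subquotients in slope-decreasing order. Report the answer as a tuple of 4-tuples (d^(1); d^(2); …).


Barcode: M ≅ I[1,1], I[1,2], I[1,3], I[1,4], I[3,3]. HN layers by μ_θ (2 steps, strictly decreasing):
  μ^(1)=1; μ^(2)=-7/4

((3, 2, 2, 0); (1, 1, 1, 1))


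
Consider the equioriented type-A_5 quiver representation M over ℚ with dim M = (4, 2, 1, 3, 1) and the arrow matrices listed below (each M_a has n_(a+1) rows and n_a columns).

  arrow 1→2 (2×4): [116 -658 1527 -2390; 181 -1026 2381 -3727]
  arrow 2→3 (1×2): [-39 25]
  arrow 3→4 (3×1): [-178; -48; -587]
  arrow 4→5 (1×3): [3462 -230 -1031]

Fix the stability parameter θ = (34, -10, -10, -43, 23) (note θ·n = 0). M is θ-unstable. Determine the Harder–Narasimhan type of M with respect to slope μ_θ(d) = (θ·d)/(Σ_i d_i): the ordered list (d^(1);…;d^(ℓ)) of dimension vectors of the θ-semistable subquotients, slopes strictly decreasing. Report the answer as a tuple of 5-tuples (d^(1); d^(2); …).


Via rank(M_{q-1}∘⋯∘M_p): M ≅ I[1,1]^2, I[1,2], I[1,5], I[4,4]^2.
μ_θ-semistable layers: μ^(1)=34; μ^(2)=23; μ^(3)=12; μ^(4)=-29/4; μ^(5)=-43

((2, 0, 0, 0, 0); (0, 0, 0, 0, 1); (1, 1, 0, 0, 0); (1, 1, 1, 1, 0); (0, 0, 0, 2, 0))


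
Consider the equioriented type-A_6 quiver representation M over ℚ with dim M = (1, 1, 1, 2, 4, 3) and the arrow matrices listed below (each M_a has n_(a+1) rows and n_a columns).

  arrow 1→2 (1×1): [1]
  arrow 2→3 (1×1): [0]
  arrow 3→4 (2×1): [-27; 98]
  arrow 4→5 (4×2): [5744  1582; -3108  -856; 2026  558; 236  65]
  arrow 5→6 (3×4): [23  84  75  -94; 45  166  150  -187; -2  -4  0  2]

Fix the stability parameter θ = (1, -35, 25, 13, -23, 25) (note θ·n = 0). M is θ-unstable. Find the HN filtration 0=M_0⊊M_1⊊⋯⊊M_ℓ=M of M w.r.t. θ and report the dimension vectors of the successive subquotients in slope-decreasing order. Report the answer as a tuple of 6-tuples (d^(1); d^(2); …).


Via rank(M_{q-1}∘⋯∘M_p): M ≅ I[1,2], I[3,6], I[4,6], I[5,5]^2, I[6,6].
μ_θ-semistable layers: μ^(1)=25; μ^(2)=5; μ^(3)=-5; μ^(4)=-17; μ^(5)=-23

((0, 0, 0, 0, 0, 3); (0, 0, 1, 1, 1, 0); (0, 0, 0, 1, 1, 0); (1, 1, 0, 0, 0, 0); (0, 0, 0, 0, 2, 0))


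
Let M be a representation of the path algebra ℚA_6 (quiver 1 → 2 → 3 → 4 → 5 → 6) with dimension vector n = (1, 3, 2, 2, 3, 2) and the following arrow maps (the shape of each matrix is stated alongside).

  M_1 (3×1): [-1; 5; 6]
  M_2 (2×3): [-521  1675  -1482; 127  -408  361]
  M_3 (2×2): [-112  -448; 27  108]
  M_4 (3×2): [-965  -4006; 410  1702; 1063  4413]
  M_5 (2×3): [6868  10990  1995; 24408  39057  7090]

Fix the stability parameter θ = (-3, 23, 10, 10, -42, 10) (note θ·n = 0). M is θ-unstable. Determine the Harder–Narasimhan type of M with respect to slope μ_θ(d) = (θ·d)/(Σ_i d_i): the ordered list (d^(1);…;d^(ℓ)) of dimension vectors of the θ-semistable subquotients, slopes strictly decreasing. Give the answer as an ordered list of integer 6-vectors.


Barcode: M ≅ I[1,3], I[2,2], I[2,6], I[4,5], I[5,6]. HN layers by μ_θ (7 steps, strictly decreasing):
  μ^(1)=23; μ^(2)=33/2; μ^(3)=10; μ^(4)=1/4; μ^(5)=-3; μ^(6)=-16; μ^(7)=-42

((0, 1, 0, 0, 0, 0); (0, 1, 1, 0, 0, 0); (0, 0, 0, 0, 0, 2); (0, 1, 1, 1, 1, 0); (1, 0, 0, 0, 0, 0); (0, 0, 0, 1, 1, 0); (0, 0, 0, 0, 1, 0))


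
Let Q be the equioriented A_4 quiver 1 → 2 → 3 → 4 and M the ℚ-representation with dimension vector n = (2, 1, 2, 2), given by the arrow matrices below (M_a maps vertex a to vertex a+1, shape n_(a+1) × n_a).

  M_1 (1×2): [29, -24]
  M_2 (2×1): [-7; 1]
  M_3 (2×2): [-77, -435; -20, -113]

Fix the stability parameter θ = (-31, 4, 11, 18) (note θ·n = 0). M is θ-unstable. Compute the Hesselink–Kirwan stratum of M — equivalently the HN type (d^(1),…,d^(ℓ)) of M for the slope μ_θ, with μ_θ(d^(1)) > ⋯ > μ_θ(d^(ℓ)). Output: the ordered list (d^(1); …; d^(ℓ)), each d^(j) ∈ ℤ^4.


Via rank(M_{q-1}∘⋯∘M_p): M ≅ I[1,1], I[1,4], I[3,4].
μ_θ-semistable layers: μ^(1)=18; μ^(2)=11; μ^(3)=4; μ^(4)=-31

((0, 0, 0, 2); (0, 0, 2, 0); (0, 1, 0, 0); (2, 0, 0, 0))


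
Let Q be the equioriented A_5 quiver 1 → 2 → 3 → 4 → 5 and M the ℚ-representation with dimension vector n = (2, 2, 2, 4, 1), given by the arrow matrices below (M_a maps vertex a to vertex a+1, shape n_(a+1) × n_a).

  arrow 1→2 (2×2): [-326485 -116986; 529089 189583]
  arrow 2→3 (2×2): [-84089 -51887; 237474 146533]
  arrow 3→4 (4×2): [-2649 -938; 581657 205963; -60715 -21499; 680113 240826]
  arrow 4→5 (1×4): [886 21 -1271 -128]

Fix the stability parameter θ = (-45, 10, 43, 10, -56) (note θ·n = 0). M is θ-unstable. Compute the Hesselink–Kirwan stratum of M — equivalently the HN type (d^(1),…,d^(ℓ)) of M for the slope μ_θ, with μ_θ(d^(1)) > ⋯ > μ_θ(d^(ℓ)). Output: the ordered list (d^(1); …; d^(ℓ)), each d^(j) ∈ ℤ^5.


Barcode: M ≅ I[1,4], I[1,5], I[4,4]^2. HN layers by μ_θ (4 steps, strictly decreasing):
  μ^(1)=53/2; μ^(2)=10; μ^(3)=7/4; μ^(4)=-45

((0, 0, 1, 1, 0); (0, 1, 0, 2, 0); (0, 1, 1, 1, 1); (2, 0, 0, 0, 0))


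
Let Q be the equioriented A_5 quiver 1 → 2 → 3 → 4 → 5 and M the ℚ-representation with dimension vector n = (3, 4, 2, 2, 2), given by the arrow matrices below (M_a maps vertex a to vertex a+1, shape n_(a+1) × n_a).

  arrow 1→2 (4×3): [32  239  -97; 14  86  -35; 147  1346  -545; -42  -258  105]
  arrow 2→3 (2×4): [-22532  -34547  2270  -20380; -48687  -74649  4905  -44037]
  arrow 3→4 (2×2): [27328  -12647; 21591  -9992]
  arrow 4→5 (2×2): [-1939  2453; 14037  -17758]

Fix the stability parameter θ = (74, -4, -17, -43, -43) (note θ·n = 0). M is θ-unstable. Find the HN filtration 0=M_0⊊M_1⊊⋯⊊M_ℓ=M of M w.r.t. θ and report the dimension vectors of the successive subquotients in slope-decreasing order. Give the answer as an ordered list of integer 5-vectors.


Interval decomposition of M: I[1,2], I[1,5]^2, I[2,2].
HN type (ℓ=3): μ^(1)=35; μ^(2)=-4; μ^(3)=-33/5

((1, 1, 0, 0, 0); (0, 1, 0, 0, 0); (2, 2, 2, 2, 2))


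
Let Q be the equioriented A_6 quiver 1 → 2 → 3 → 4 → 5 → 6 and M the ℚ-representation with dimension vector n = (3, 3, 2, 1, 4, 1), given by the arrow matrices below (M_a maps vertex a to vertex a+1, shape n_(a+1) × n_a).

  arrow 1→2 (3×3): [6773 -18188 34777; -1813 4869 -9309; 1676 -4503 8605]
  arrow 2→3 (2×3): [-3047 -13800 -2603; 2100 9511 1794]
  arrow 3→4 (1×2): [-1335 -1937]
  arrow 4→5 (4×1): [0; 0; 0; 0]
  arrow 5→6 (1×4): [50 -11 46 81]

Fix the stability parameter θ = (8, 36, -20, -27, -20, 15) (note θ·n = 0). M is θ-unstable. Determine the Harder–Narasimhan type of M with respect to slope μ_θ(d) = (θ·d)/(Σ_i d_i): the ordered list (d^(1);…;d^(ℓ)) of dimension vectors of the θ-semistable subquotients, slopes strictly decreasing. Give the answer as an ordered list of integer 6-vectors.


Interval decomposition of M: I[1,2], I[1,3], I[1,4], I[5,5]^3, I[5,6].
HN type (ℓ=5): μ^(1)=36; μ^(2)=15; μ^(3)=8; μ^(4)=-3/4; μ^(5)=-20

((0, 1, 0, 0, 0, 0); (0, 0, 0, 0, 0, 1); (2, 1, 1, 0, 0, 0); (1, 1, 1, 1, 0, 0); (0, 0, 0, 0, 4, 0))
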